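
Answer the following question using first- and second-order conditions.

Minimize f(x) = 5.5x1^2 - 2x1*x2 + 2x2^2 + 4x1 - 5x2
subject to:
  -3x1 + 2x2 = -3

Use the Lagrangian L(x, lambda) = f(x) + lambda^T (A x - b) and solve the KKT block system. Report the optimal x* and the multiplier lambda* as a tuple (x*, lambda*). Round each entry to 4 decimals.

Form the Lagrangian:
  L(x, lambda) = (1/2) x^T Q x + c^T x + lambda^T (A x - b)
Stationarity (grad_x L = 0): Q x + c + A^T lambda = 0.
Primal feasibility: A x = b.

This gives the KKT block system:
  [ Q   A^T ] [ x     ]   [-c ]
  [ A    0  ] [ lambda ] = [ b ]

Solving the linear system:
  x*      = (0.6786, -0.4821)
  lambda* = (4.1429)
  f(x*)   = 8.7768

x* = (0.6786, -0.4821), lambda* = (4.1429)


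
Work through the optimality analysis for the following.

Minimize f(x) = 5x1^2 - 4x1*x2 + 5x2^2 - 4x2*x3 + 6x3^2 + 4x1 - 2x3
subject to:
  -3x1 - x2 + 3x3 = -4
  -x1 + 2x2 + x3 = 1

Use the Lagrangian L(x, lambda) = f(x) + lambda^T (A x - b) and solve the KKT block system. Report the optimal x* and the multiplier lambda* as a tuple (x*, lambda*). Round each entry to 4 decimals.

Form the Lagrangian:
  L(x, lambda) = (1/2) x^T Q x + c^T x + lambda^T (A x - b)
Stationarity (grad_x L = 0): Q x + c + A^T lambda = 0.
Primal feasibility: A x = b.

This gives the KKT block system:
  [ Q   A^T ] [ x     ]   [-c ]
  [ A    0  ] [ lambda ] = [ b ]

Solving the linear system:
  x*      = (0.8182, 1, -0.1818)
  lambda* = (3.4026, -2.026)
  f(x*)   = 9.6364

x* = (0.8182, 1, -0.1818), lambda* = (3.4026, -2.026)


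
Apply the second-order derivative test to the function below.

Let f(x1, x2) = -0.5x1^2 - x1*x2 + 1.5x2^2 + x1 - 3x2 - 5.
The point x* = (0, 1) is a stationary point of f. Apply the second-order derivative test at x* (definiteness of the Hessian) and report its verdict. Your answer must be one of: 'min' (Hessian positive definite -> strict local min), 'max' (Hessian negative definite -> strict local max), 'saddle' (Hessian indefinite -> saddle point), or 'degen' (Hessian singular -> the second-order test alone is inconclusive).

Compute the Hessian H = grad^2 f:
  H = [[-1, -1], [-1, 3]]
Verify stationarity: grad f(x*) = H x* + g = (0, 0).
Eigenvalues of H: -1.2361, 3.2361.
Eigenvalues have mixed signs, so H is indefinite -> x* is a saddle point.

saddle


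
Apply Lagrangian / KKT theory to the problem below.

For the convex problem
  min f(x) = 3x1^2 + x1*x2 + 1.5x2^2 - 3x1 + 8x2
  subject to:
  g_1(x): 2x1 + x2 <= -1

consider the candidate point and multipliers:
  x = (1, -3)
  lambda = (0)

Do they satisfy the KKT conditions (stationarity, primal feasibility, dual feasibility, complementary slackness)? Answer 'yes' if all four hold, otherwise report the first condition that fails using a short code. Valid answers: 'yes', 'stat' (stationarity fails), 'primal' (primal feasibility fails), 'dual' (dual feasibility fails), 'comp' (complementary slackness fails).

Gradient of f: grad f(x) = Q x + c = (0, 0)
Constraint values g_i(x) = a_i^T x - b_i:
  g_1((1, -3)) = 0
Stationarity residual: grad f(x) + sum_i lambda_i a_i = (0, 0)
  -> stationarity OK
Primal feasibility (all g_i <= 0): OK
Dual feasibility (all lambda_i >= 0): OK
Complementary slackness (lambda_i * g_i(x) = 0 for all i): OK

Verdict: yes, KKT holds.

yes


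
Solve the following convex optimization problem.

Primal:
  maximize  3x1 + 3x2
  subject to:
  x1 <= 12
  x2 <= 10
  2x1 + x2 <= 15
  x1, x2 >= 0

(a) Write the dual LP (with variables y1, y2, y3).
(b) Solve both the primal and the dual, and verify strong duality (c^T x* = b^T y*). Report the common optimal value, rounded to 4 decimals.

The standard primal-dual pair for 'max c^T x s.t. A x <= b, x >= 0' is:
  Dual:  min b^T y  s.t.  A^T y >= c,  y >= 0.

So the dual LP is:
  minimize  12y1 + 10y2 + 15y3
  subject to:
    y1 + 2y3 >= 3
    y2 + y3 >= 3
    y1, y2, y3 >= 0

Solving the primal: x* = (2.5, 10).
  primal value c^T x* = 37.5.
Solving the dual: y* = (0, 1.5, 1.5).
  dual value b^T y* = 37.5.
Strong duality: c^T x* = b^T y*. Confirmed.

37.5


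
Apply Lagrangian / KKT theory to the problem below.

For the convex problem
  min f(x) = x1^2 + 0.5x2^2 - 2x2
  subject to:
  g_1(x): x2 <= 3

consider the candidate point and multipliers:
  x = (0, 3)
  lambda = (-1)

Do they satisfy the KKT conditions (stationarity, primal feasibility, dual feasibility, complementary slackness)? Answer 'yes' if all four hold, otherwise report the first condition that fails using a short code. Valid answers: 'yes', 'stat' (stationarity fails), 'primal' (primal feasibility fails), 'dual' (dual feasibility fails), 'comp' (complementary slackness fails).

Gradient of f: grad f(x) = Q x + c = (0, 1)
Constraint values g_i(x) = a_i^T x - b_i:
  g_1((0, 3)) = 0
Stationarity residual: grad f(x) + sum_i lambda_i a_i = (0, 0)
  -> stationarity OK
Primal feasibility (all g_i <= 0): OK
Dual feasibility (all lambda_i >= 0): FAILS
Complementary slackness (lambda_i * g_i(x) = 0 for all i): OK

Verdict: the first failing condition is dual_feasibility -> dual.

dual


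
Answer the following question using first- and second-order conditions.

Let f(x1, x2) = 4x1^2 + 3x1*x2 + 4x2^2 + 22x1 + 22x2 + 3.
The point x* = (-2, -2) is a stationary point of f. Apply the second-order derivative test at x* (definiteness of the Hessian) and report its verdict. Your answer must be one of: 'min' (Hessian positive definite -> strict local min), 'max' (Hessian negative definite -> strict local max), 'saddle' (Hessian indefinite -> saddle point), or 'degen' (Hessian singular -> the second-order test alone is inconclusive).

Compute the Hessian H = grad^2 f:
  H = [[8, 3], [3, 8]]
Verify stationarity: grad f(x*) = H x* + g = (0, 0).
Eigenvalues of H: 5, 11.
Both eigenvalues > 0, so H is positive definite -> x* is a strict local min.

min


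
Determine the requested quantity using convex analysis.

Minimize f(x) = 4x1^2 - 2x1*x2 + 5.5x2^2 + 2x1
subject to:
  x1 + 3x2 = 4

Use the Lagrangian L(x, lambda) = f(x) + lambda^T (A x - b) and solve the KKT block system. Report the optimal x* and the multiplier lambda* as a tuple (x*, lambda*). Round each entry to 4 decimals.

Form the Lagrangian:
  L(x, lambda) = (1/2) x^T Q x + c^T x + lambda^T (A x - b)
Stationarity (grad_x L = 0): Q x + c + A^T lambda = 0.
Primal feasibility: A x = b.

This gives the KKT block system:
  [ Q   A^T ] [ x     ]   [-c ]
  [ A    0  ] [ lambda ] = [ b ]

Solving the linear system:
  x*      = (0.5263, 1.1579)
  lambda* = (-3.8947)
  f(x*)   = 8.3158

x* = (0.5263, 1.1579), lambda* = (-3.8947)


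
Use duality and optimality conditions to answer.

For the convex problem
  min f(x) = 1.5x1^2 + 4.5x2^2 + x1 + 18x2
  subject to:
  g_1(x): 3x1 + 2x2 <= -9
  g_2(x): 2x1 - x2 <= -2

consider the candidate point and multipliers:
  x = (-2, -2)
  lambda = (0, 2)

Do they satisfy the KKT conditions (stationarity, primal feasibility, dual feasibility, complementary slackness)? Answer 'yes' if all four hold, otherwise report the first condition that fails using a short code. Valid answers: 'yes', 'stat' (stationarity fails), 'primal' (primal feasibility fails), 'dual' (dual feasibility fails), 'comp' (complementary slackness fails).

Gradient of f: grad f(x) = Q x + c = (-5, 0)
Constraint values g_i(x) = a_i^T x - b_i:
  g_1((-2, -2)) = -1
  g_2((-2, -2)) = 0
Stationarity residual: grad f(x) + sum_i lambda_i a_i = (-1, -2)
  -> stationarity FAILS
Primal feasibility (all g_i <= 0): OK
Dual feasibility (all lambda_i >= 0): OK
Complementary slackness (lambda_i * g_i(x) = 0 for all i): OK

Verdict: the first failing condition is stationarity -> stat.

stat


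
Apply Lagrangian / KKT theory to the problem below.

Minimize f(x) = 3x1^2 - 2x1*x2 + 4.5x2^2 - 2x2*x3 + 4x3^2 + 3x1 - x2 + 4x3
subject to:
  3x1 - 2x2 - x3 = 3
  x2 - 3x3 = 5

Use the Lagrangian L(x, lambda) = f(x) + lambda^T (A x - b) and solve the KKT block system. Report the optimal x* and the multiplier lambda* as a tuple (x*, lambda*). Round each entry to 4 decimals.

Form the Lagrangian:
  L(x, lambda) = (1/2) x^T Q x + c^T x + lambda^T (A x - b)
Stationarity (grad_x L = 0): Q x + c + A^T lambda = 0.
Primal feasibility: A x = b.

This gives the KKT block system:
  [ Q   A^T ] [ x     ]   [-c ]
  [ A    0  ] [ lambda ] = [ b ]

Solving the linear system:
  x*      = (0.2095, -0.302, -1.7673)
  lambda* = (-1.6204, -2.6381)
  f(x*)   = 5.9565

x* = (0.2095, -0.302, -1.7673), lambda* = (-1.6204, -2.6381)


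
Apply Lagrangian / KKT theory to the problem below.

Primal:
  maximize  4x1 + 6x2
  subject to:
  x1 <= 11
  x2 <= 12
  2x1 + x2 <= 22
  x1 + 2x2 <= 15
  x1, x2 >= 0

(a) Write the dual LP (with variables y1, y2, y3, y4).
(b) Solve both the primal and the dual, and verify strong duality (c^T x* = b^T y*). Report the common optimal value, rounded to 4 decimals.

The standard primal-dual pair for 'max c^T x s.t. A x <= b, x >= 0' is:
  Dual:  min b^T y  s.t.  A^T y >= c,  y >= 0.

So the dual LP is:
  minimize  11y1 + 12y2 + 22y3 + 15y4
  subject to:
    y1 + 2y3 + y4 >= 4
    y2 + y3 + 2y4 >= 6
    y1, y2, y3, y4 >= 0

Solving the primal: x* = (9.6667, 2.6667).
  primal value c^T x* = 54.6667.
Solving the dual: y* = (0, 0, 0.6667, 2.6667).
  dual value b^T y* = 54.6667.
Strong duality: c^T x* = b^T y*. Confirmed.

54.6667


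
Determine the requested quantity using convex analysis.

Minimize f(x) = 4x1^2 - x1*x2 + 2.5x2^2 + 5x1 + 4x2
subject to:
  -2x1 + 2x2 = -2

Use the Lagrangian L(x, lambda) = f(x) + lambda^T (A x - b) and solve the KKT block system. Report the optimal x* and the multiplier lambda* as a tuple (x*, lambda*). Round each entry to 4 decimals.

Form the Lagrangian:
  L(x, lambda) = (1/2) x^T Q x + c^T x + lambda^T (A x - b)
Stationarity (grad_x L = 0): Q x + c + A^T lambda = 0.
Primal feasibility: A x = b.

This gives the KKT block system:
  [ Q   A^T ] [ x     ]   [-c ]
  [ A    0  ] [ lambda ] = [ b ]

Solving the linear system:
  x*      = (-0.4545, -1.4545)
  lambda* = (1.4091)
  f(x*)   = -2.6364

x* = (-0.4545, -1.4545), lambda* = (1.4091)


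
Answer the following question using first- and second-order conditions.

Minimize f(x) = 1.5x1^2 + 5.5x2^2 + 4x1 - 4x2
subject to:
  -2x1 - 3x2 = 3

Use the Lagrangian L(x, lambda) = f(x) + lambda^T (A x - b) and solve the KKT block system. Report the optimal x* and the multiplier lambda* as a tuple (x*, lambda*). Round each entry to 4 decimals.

Form the Lagrangian:
  L(x, lambda) = (1/2) x^T Q x + c^T x + lambda^T (A x - b)
Stationarity (grad_x L = 0): Q x + c + A^T lambda = 0.
Primal feasibility: A x = b.

This gives the KKT block system:
  [ Q   A^T ] [ x     ]   [-c ]
  [ A    0  ] [ lambda ] = [ b ]

Solving the linear system:
  x*      = (-1.7746, 0.1831)
  lambda* = (-0.662)
  f(x*)   = -2.9225

x* = (-1.7746, 0.1831), lambda* = (-0.662)


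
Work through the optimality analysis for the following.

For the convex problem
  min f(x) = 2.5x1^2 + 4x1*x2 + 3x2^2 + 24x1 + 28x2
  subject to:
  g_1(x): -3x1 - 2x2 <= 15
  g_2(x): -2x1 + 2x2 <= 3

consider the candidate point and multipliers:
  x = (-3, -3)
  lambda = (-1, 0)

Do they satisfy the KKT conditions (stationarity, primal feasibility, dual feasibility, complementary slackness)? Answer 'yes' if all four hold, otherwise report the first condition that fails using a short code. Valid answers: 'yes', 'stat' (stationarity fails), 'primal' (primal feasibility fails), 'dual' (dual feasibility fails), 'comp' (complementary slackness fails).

Gradient of f: grad f(x) = Q x + c = (-3, -2)
Constraint values g_i(x) = a_i^T x - b_i:
  g_1((-3, -3)) = 0
  g_2((-3, -3)) = -3
Stationarity residual: grad f(x) + sum_i lambda_i a_i = (0, 0)
  -> stationarity OK
Primal feasibility (all g_i <= 0): OK
Dual feasibility (all lambda_i >= 0): FAILS
Complementary slackness (lambda_i * g_i(x) = 0 for all i): OK

Verdict: the first failing condition is dual_feasibility -> dual.

dual


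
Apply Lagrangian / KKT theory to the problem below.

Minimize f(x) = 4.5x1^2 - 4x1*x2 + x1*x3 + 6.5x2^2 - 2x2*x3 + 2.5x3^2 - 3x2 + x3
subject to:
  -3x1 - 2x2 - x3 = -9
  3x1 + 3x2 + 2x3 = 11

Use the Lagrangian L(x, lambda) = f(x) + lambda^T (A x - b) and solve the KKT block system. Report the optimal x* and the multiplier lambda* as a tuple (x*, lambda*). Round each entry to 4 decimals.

Form the Lagrangian:
  L(x, lambda) = (1/2) x^T Q x + c^T x + lambda^T (A x - b)
Stationarity (grad_x L = 0): Q x + c + A^T lambda = 0.
Primal feasibility: A x = b.

This gives the KKT block system:
  [ Q   A^T ] [ x     ]   [-c ]
  [ A    0  ] [ lambda ] = [ b ]

Solving the linear system:
  x*      = (1.8608, 1.4177, 0.5823)
  lambda* = (4.8354, 0.9494)
  f(x*)   = 14.7025

x* = (1.8608, 1.4177, 0.5823), lambda* = (4.8354, 0.9494)


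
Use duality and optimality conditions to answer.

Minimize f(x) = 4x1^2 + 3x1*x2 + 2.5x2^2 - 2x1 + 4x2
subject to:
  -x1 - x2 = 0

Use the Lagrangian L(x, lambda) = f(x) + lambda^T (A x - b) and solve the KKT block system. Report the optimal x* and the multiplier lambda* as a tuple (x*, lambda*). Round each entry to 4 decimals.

Form the Lagrangian:
  L(x, lambda) = (1/2) x^T Q x + c^T x + lambda^T (A x - b)
Stationarity (grad_x L = 0): Q x + c + A^T lambda = 0.
Primal feasibility: A x = b.

This gives the KKT block system:
  [ Q   A^T ] [ x     ]   [-c ]
  [ A    0  ] [ lambda ] = [ b ]

Solving the linear system:
  x*      = (0.8571, -0.8571)
  lambda* = (2.2857)
  f(x*)   = -2.5714

x* = (0.8571, -0.8571), lambda* = (2.2857)


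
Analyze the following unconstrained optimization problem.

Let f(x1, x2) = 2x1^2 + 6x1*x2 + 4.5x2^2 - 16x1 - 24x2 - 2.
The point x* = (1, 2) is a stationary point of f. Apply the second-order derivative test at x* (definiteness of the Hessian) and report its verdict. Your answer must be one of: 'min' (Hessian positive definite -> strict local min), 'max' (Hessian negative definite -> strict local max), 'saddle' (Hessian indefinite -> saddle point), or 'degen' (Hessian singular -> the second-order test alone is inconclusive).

Compute the Hessian H = grad^2 f:
  H = [[4, 6], [6, 9]]
Verify stationarity: grad f(x*) = H x* + g = (0, 0).
Eigenvalues of H: 0, 13.
H has a zero eigenvalue (singular; positive semidefinite but not definite), so H is neither positive definite, negative definite, nor indefinite. The second-order test alone is inconclusive -> degen.
(Indeed, f is constant along the null direction of H through x*, so x* is not a strict local extremum.)

degen


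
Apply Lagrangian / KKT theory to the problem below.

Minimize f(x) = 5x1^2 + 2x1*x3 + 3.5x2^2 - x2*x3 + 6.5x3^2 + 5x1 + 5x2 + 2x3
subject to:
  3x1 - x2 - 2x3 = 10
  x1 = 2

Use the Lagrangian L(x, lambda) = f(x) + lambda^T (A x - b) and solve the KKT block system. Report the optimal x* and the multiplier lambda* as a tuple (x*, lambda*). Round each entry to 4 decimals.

Form the Lagrangian:
  L(x, lambda) = (1/2) x^T Q x + c^T x + lambda^T (A x - b)
Stationarity (grad_x L = 0): Q x + c + A^T lambda = 0.
Primal feasibility: A x = b.

This gives the KKT block system:
  [ Q   A^T ] [ x     ]   [-c ]
  [ A    0  ] [ lambda ] = [ b ]

Solving the linear system:
  x*      = (2, -1.5111, -1.2444)
  lambda* = (-4.3333, -9.5111)
  f(x*)   = 31.1556

x* = (2, -1.5111, -1.2444), lambda* = (-4.3333, -9.5111)


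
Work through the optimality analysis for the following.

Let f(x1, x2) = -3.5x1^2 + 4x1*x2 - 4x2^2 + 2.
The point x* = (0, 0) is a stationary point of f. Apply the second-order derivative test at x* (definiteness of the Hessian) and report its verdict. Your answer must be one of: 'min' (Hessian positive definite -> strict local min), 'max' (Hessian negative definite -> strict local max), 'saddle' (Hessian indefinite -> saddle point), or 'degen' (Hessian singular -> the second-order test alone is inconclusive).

Compute the Hessian H = grad^2 f:
  H = [[-7, 4], [4, -8]]
Verify stationarity: grad f(x*) = H x* + g = (0, 0).
Eigenvalues of H: -11.5311, -3.4689.
Both eigenvalues < 0, so H is negative definite -> x* is a strict local max.

max


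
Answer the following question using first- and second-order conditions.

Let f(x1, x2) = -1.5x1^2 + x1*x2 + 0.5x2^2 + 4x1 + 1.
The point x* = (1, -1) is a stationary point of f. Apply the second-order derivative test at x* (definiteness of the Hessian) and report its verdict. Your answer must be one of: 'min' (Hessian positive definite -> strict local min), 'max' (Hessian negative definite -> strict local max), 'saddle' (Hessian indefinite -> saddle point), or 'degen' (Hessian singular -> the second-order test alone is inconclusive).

Compute the Hessian H = grad^2 f:
  H = [[-3, 1], [1, 1]]
Verify stationarity: grad f(x*) = H x* + g = (0, 0).
Eigenvalues of H: -3.2361, 1.2361.
Eigenvalues have mixed signs, so H is indefinite -> x* is a saddle point.

saddle


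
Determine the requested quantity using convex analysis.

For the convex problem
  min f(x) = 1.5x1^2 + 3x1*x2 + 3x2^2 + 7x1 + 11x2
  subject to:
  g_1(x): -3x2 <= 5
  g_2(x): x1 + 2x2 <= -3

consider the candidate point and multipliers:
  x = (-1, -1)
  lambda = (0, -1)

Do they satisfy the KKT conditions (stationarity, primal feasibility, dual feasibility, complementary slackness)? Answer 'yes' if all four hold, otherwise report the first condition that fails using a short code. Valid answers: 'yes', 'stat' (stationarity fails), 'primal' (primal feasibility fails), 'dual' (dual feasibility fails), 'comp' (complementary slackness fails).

Gradient of f: grad f(x) = Q x + c = (1, 2)
Constraint values g_i(x) = a_i^T x - b_i:
  g_1((-1, -1)) = -2
  g_2((-1, -1)) = 0
Stationarity residual: grad f(x) + sum_i lambda_i a_i = (0, 0)
  -> stationarity OK
Primal feasibility (all g_i <= 0): OK
Dual feasibility (all lambda_i >= 0): FAILS
Complementary slackness (lambda_i * g_i(x) = 0 for all i): OK

Verdict: the first failing condition is dual_feasibility -> dual.

dual


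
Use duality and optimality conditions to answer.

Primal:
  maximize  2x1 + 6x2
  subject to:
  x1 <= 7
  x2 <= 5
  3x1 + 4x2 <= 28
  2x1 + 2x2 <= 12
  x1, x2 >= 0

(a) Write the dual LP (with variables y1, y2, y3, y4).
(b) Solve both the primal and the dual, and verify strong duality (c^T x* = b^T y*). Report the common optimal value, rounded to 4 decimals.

The standard primal-dual pair for 'max c^T x s.t. A x <= b, x >= 0' is:
  Dual:  min b^T y  s.t.  A^T y >= c,  y >= 0.

So the dual LP is:
  minimize  7y1 + 5y2 + 28y3 + 12y4
  subject to:
    y1 + 3y3 + 2y4 >= 2
    y2 + 4y3 + 2y4 >= 6
    y1, y2, y3, y4 >= 0

Solving the primal: x* = (1, 5).
  primal value c^T x* = 32.
Solving the dual: y* = (0, 4, 0, 1).
  dual value b^T y* = 32.
Strong duality: c^T x* = b^T y*. Confirmed.

32


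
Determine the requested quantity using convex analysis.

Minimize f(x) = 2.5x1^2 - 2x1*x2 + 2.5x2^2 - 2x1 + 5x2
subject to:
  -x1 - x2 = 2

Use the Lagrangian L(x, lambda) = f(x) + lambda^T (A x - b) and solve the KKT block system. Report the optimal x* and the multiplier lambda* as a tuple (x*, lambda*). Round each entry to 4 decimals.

Form the Lagrangian:
  L(x, lambda) = (1/2) x^T Q x + c^T x + lambda^T (A x - b)
Stationarity (grad_x L = 0): Q x + c + A^T lambda = 0.
Primal feasibility: A x = b.

This gives the KKT block system:
  [ Q   A^T ] [ x     ]   [-c ]
  [ A    0  ] [ lambda ] = [ b ]

Solving the linear system:
  x*      = (-0.5, -1.5)
  lambda* = (-1.5)
  f(x*)   = -1.75

x* = (-0.5, -1.5), lambda* = (-1.5)


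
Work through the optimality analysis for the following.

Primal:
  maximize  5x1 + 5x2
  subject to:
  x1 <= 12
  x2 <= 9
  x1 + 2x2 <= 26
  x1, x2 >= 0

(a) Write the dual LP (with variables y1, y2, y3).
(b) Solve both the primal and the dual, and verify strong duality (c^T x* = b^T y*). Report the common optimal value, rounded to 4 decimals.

The standard primal-dual pair for 'max c^T x s.t. A x <= b, x >= 0' is:
  Dual:  min b^T y  s.t.  A^T y >= c,  y >= 0.

So the dual LP is:
  minimize  12y1 + 9y2 + 26y3
  subject to:
    y1 + y3 >= 5
    y2 + 2y3 >= 5
    y1, y2, y3 >= 0

Solving the primal: x* = (12, 7).
  primal value c^T x* = 95.
Solving the dual: y* = (2.5, 0, 2.5).
  dual value b^T y* = 95.
Strong duality: c^T x* = b^T y*. Confirmed.

95


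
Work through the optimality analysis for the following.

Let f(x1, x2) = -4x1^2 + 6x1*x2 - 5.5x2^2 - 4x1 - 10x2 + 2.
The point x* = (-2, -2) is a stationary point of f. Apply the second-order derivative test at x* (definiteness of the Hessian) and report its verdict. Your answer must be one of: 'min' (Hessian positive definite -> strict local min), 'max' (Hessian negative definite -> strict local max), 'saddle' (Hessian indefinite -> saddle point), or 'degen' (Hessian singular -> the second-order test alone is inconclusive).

Compute the Hessian H = grad^2 f:
  H = [[-8, 6], [6, -11]]
Verify stationarity: grad f(x*) = H x* + g = (0, 0).
Eigenvalues of H: -15.6847, -3.3153.
Both eigenvalues < 0, so H is negative definite -> x* is a strict local max.

max


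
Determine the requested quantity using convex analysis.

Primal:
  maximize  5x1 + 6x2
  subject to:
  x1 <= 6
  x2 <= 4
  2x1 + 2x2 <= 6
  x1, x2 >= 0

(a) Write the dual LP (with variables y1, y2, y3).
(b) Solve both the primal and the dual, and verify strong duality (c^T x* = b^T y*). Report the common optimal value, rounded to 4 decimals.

The standard primal-dual pair for 'max c^T x s.t. A x <= b, x >= 0' is:
  Dual:  min b^T y  s.t.  A^T y >= c,  y >= 0.

So the dual LP is:
  minimize  6y1 + 4y2 + 6y3
  subject to:
    y1 + 2y3 >= 5
    y2 + 2y3 >= 6
    y1, y2, y3 >= 0

Solving the primal: x* = (0, 3).
  primal value c^T x* = 18.
Solving the dual: y* = (0, 0, 3).
  dual value b^T y* = 18.
Strong duality: c^T x* = b^T y*. Confirmed.

18


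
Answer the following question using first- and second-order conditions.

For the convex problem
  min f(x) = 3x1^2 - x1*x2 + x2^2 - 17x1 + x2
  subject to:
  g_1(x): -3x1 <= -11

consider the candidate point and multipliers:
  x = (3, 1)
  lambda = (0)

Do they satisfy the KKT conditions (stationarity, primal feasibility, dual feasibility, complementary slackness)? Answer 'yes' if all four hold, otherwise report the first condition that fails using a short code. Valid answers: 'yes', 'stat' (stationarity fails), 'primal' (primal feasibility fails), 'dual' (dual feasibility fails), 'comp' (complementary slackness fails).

Gradient of f: grad f(x) = Q x + c = (0, 0)
Constraint values g_i(x) = a_i^T x - b_i:
  g_1((3, 1)) = 2
Stationarity residual: grad f(x) + sum_i lambda_i a_i = (0, 0)
  -> stationarity OK
Primal feasibility (all g_i <= 0): FAILS
Dual feasibility (all lambda_i >= 0): OK
Complementary slackness (lambda_i * g_i(x) = 0 for all i): OK

Verdict: the first failing condition is primal_feasibility -> primal.

primal


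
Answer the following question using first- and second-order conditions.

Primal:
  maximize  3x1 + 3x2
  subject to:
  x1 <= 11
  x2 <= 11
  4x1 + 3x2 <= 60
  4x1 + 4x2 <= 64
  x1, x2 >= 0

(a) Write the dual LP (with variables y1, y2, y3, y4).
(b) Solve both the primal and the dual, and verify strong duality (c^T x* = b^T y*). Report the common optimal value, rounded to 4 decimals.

The standard primal-dual pair for 'max c^T x s.t. A x <= b, x >= 0' is:
  Dual:  min b^T y  s.t.  A^T y >= c,  y >= 0.

So the dual LP is:
  minimize  11y1 + 11y2 + 60y3 + 64y4
  subject to:
    y1 + 4y3 + 4y4 >= 3
    y2 + 3y3 + 4y4 >= 3
    y1, y2, y3, y4 >= 0

Solving the primal: x* = (11, 5).
  primal value c^T x* = 48.
Solving the dual: y* = (0, 0, 0, 0.75).
  dual value b^T y* = 48.
Strong duality: c^T x* = b^T y*. Confirmed.

48


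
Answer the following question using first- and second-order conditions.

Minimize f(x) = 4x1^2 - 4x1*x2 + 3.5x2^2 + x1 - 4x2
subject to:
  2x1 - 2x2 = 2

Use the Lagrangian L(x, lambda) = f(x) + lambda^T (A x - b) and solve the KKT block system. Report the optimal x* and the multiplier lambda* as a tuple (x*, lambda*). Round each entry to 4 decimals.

Form the Lagrangian:
  L(x, lambda) = (1/2) x^T Q x + c^T x + lambda^T (A x - b)
Stationarity (grad_x L = 0): Q x + c + A^T lambda = 0.
Primal feasibility: A x = b.

This gives the KKT block system:
  [ Q   A^T ] [ x     ]   [-c ]
  [ A    0  ] [ lambda ] = [ b ]

Solving the linear system:
  x*      = (0.8571, -0.1429)
  lambda* = (-4.2143)
  f(x*)   = 4.9286

x* = (0.8571, -0.1429), lambda* = (-4.2143)


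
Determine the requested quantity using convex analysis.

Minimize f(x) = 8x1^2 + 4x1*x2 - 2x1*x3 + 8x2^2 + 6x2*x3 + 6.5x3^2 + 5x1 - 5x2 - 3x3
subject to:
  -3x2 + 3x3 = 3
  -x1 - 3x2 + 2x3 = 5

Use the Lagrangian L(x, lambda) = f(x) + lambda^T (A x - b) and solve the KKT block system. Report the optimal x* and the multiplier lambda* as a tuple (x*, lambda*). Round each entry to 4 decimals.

Form the Lagrangian:
  L(x, lambda) = (1/2) x^T Q x + c^T x + lambda^T (A x - b)
Stationarity (grad_x L = 0): Q x + c + A^T lambda = 0.
Primal feasibility: A x = b.

This gives the KKT block system:
  [ Q   A^T ] [ x     ]   [-c ]
  [ A    0  ] [ lambda ] = [ b ]

Solving the linear system:
  x*      = (-2.0566, -0.9434, 0.0566)
  lambda* = (22.4654, -31.7925)
  f(x*)   = 42.9151

x* = (-2.0566, -0.9434, 0.0566), lambda* = (22.4654, -31.7925)


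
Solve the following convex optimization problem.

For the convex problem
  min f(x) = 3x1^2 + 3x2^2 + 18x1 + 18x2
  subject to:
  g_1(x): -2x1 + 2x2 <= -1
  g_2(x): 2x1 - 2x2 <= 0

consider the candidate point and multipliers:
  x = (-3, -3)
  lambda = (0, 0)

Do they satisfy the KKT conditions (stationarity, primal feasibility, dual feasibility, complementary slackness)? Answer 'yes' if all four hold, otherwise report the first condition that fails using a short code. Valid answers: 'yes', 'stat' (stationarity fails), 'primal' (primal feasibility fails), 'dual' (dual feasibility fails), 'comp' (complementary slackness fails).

Gradient of f: grad f(x) = Q x + c = (0, 0)
Constraint values g_i(x) = a_i^T x - b_i:
  g_1((-3, -3)) = 1
  g_2((-3, -3)) = 0
Stationarity residual: grad f(x) + sum_i lambda_i a_i = (0, 0)
  -> stationarity OK
Primal feasibility (all g_i <= 0): FAILS
Dual feasibility (all lambda_i >= 0): OK
Complementary slackness (lambda_i * g_i(x) = 0 for all i): OK

Verdict: the first failing condition is primal_feasibility -> primal.

primal


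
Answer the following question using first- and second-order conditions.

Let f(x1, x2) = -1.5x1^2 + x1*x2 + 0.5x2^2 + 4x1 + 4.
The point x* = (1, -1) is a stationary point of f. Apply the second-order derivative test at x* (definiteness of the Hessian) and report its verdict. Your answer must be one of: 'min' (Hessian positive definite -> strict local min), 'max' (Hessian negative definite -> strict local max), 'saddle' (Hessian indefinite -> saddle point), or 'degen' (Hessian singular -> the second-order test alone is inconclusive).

Compute the Hessian H = grad^2 f:
  H = [[-3, 1], [1, 1]]
Verify stationarity: grad f(x*) = H x* + g = (0, 0).
Eigenvalues of H: -3.2361, 1.2361.
Eigenvalues have mixed signs, so H is indefinite -> x* is a saddle point.

saddle


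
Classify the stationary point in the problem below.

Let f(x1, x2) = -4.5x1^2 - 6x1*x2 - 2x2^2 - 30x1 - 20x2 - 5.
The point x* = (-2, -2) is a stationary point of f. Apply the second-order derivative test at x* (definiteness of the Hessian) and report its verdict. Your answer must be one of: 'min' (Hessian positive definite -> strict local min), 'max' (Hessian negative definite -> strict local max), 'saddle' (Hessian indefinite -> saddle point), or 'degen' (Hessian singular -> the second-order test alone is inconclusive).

Compute the Hessian H = grad^2 f:
  H = [[-9, -6], [-6, -4]]
Verify stationarity: grad f(x*) = H x* + g = (0, 0).
Eigenvalues of H: -13, 0.
H has a zero eigenvalue (singular; negative semidefinite but not definite), so H is neither positive definite, negative definite, nor indefinite. The second-order test alone is inconclusive -> degen.
(Indeed, f is constant along the null direction of H through x*, so x* is not a strict local extremum.)

degen


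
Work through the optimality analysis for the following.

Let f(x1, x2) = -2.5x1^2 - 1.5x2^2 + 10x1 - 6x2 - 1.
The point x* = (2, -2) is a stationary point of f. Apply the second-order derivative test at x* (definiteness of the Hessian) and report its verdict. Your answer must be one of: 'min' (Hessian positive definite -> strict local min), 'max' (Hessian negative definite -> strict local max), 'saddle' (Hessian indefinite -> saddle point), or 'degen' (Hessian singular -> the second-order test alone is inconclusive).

Compute the Hessian H = grad^2 f:
  H = [[-5, 0], [0, -3]]
Verify stationarity: grad f(x*) = H x* + g = (0, 0).
Eigenvalues of H: -5, -3.
Both eigenvalues < 0, so H is negative definite -> x* is a strict local max.

max


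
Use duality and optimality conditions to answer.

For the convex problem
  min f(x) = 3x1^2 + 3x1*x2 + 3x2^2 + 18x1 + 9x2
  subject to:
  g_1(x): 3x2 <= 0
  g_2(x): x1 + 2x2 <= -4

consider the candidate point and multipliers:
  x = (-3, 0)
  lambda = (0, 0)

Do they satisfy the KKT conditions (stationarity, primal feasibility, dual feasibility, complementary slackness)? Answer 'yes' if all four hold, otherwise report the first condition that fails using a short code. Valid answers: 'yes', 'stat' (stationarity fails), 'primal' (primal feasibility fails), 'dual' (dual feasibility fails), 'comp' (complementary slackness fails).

Gradient of f: grad f(x) = Q x + c = (0, 0)
Constraint values g_i(x) = a_i^T x - b_i:
  g_1((-3, 0)) = 0
  g_2((-3, 0)) = 1
Stationarity residual: grad f(x) + sum_i lambda_i a_i = (0, 0)
  -> stationarity OK
Primal feasibility (all g_i <= 0): FAILS
Dual feasibility (all lambda_i >= 0): OK
Complementary slackness (lambda_i * g_i(x) = 0 for all i): OK

Verdict: the first failing condition is primal_feasibility -> primal.

primal


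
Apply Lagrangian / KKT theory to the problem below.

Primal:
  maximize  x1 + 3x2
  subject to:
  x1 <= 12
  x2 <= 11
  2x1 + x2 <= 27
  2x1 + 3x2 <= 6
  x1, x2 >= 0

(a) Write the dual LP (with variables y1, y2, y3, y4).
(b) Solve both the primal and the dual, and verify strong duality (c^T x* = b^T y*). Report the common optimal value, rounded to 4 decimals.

The standard primal-dual pair for 'max c^T x s.t. A x <= b, x >= 0' is:
  Dual:  min b^T y  s.t.  A^T y >= c,  y >= 0.

So the dual LP is:
  minimize  12y1 + 11y2 + 27y3 + 6y4
  subject to:
    y1 + 2y3 + 2y4 >= 1
    y2 + y3 + 3y4 >= 3
    y1, y2, y3, y4 >= 0

Solving the primal: x* = (0, 2).
  primal value c^T x* = 6.
Solving the dual: y* = (0, 0, 0, 1).
  dual value b^T y* = 6.
Strong duality: c^T x* = b^T y*. Confirmed.

6


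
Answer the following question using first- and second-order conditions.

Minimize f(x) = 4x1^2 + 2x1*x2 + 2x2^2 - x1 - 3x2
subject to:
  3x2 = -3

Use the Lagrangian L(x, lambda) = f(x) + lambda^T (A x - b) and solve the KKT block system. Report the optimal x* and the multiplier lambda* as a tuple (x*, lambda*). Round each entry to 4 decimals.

Form the Lagrangian:
  L(x, lambda) = (1/2) x^T Q x + c^T x + lambda^T (A x - b)
Stationarity (grad_x L = 0): Q x + c + A^T lambda = 0.
Primal feasibility: A x = b.

This gives the KKT block system:
  [ Q   A^T ] [ x     ]   [-c ]
  [ A    0  ] [ lambda ] = [ b ]

Solving the linear system:
  x*      = (0.375, -1)
  lambda* = (2.0833)
  f(x*)   = 4.4375

x* = (0.375, -1), lambda* = (2.0833)


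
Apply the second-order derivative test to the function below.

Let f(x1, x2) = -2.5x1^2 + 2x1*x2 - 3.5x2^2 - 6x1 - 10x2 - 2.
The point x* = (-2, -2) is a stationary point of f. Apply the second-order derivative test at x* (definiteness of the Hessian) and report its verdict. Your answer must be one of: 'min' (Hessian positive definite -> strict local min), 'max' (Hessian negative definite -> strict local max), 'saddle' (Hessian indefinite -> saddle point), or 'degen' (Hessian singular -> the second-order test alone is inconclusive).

Compute the Hessian H = grad^2 f:
  H = [[-5, 2], [2, -7]]
Verify stationarity: grad f(x*) = H x* + g = (0, 0).
Eigenvalues of H: -8.2361, -3.7639.
Both eigenvalues < 0, so H is negative definite -> x* is a strict local max.

max


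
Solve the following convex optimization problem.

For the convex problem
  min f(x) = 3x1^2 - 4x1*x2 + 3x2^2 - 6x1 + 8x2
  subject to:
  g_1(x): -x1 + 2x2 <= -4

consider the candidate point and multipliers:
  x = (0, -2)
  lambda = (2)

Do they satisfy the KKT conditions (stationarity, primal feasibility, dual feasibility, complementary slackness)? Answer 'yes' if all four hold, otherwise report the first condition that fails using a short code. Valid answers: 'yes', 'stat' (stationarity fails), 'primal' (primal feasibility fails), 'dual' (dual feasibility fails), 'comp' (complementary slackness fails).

Gradient of f: grad f(x) = Q x + c = (2, -4)
Constraint values g_i(x) = a_i^T x - b_i:
  g_1((0, -2)) = 0
Stationarity residual: grad f(x) + sum_i lambda_i a_i = (0, 0)
  -> stationarity OK
Primal feasibility (all g_i <= 0): OK
Dual feasibility (all lambda_i >= 0): OK
Complementary slackness (lambda_i * g_i(x) = 0 for all i): OK

Verdict: yes, KKT holds.

yes


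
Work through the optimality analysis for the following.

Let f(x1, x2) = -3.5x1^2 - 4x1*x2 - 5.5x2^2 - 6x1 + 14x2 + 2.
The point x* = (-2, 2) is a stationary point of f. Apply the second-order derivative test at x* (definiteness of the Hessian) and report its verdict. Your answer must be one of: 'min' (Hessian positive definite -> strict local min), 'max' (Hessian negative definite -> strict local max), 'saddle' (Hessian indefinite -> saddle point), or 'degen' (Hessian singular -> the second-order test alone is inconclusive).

Compute the Hessian H = grad^2 f:
  H = [[-7, -4], [-4, -11]]
Verify stationarity: grad f(x*) = H x* + g = (0, 0).
Eigenvalues of H: -13.4721, -4.5279.
Both eigenvalues < 0, so H is negative definite -> x* is a strict local max.

max


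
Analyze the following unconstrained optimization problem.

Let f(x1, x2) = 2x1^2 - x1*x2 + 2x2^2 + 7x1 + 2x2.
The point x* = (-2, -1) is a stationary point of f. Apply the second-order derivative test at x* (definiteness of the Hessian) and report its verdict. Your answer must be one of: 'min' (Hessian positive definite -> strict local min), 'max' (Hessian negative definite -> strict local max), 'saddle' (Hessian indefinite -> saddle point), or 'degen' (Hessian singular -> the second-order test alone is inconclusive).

Compute the Hessian H = grad^2 f:
  H = [[4, -1], [-1, 4]]
Verify stationarity: grad f(x*) = H x* + g = (0, 0).
Eigenvalues of H: 3, 5.
Both eigenvalues > 0, so H is positive definite -> x* is a strict local min.

min


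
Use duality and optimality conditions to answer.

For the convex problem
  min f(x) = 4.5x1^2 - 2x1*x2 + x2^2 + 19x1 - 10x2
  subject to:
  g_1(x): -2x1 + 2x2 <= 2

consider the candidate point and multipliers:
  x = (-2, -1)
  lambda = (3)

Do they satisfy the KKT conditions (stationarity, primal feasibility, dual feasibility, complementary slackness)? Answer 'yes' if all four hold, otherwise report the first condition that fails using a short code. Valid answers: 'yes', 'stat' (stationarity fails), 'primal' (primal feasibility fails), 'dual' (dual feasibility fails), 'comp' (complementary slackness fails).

Gradient of f: grad f(x) = Q x + c = (3, -8)
Constraint values g_i(x) = a_i^T x - b_i:
  g_1((-2, -1)) = 0
Stationarity residual: grad f(x) + sum_i lambda_i a_i = (-3, -2)
  -> stationarity FAILS
Primal feasibility (all g_i <= 0): OK
Dual feasibility (all lambda_i >= 0): OK
Complementary slackness (lambda_i * g_i(x) = 0 for all i): OK

Verdict: the first failing condition is stationarity -> stat.

stat


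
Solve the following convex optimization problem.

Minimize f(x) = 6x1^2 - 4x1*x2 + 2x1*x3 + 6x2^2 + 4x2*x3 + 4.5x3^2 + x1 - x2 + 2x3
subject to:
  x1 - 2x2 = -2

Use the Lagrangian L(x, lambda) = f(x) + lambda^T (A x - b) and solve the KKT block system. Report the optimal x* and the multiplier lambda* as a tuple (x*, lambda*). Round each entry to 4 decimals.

Form the Lagrangian:
  L(x, lambda) = (1/2) x^T Q x + c^T x + lambda^T (A x - b)
Stationarity (grad_x L = 0): Q x + c + A^T lambda = 0.
Primal feasibility: A x = b.

This gives the KKT block system:
  [ Q   A^T ] [ x     ]   [-c ]
  [ A    0  ] [ lambda ] = [ b ]

Solving the linear system:
  x*      = (0.0181, 1.009, -0.6747)
  lambda* = (4.1687)
  f(x*)   = 2.9985

x* = (0.0181, 1.009, -0.6747), lambda* = (4.1687)


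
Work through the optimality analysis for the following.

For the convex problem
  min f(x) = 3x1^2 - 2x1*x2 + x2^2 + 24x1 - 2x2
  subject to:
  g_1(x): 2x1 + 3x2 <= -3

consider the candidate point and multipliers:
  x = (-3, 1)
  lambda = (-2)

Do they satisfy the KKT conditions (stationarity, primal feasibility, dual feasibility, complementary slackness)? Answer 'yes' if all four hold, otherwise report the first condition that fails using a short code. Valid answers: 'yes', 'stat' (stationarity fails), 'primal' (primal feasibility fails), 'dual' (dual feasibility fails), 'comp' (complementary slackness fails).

Gradient of f: grad f(x) = Q x + c = (4, 6)
Constraint values g_i(x) = a_i^T x - b_i:
  g_1((-3, 1)) = 0
Stationarity residual: grad f(x) + sum_i lambda_i a_i = (0, 0)
  -> stationarity OK
Primal feasibility (all g_i <= 0): OK
Dual feasibility (all lambda_i >= 0): FAILS
Complementary slackness (lambda_i * g_i(x) = 0 for all i): OK

Verdict: the first failing condition is dual_feasibility -> dual.

dual


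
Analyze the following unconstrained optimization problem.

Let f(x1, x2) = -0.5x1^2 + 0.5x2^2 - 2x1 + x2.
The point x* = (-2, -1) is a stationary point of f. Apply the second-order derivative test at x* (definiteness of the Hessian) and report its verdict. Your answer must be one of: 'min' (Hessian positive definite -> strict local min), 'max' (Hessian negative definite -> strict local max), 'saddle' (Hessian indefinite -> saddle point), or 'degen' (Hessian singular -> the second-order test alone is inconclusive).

Compute the Hessian H = grad^2 f:
  H = [[-1, 0], [0, 1]]
Verify stationarity: grad f(x*) = H x* + g = (0, 0).
Eigenvalues of H: -1, 1.
Eigenvalues have mixed signs, so H is indefinite -> x* is a saddle point.

saddle


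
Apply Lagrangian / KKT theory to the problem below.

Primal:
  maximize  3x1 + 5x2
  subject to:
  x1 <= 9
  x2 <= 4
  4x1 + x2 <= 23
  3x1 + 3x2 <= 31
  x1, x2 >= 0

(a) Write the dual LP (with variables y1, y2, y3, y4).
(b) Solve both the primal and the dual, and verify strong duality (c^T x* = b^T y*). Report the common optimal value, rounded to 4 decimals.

The standard primal-dual pair for 'max c^T x s.t. A x <= b, x >= 0' is:
  Dual:  min b^T y  s.t.  A^T y >= c,  y >= 0.

So the dual LP is:
  minimize  9y1 + 4y2 + 23y3 + 31y4
  subject to:
    y1 + 4y3 + 3y4 >= 3
    y2 + y3 + 3y4 >= 5
    y1, y2, y3, y4 >= 0

Solving the primal: x* = (4.75, 4).
  primal value c^T x* = 34.25.
Solving the dual: y* = (0, 4.25, 0.75, 0).
  dual value b^T y* = 34.25.
Strong duality: c^T x* = b^T y*. Confirmed.

34.25


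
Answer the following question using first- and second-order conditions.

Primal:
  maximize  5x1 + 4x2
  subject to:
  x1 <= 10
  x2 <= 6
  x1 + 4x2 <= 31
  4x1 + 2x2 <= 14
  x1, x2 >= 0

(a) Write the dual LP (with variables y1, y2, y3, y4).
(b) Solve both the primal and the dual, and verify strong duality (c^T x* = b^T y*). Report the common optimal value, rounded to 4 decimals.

The standard primal-dual pair for 'max c^T x s.t. A x <= b, x >= 0' is:
  Dual:  min b^T y  s.t.  A^T y >= c,  y >= 0.

So the dual LP is:
  minimize  10y1 + 6y2 + 31y3 + 14y4
  subject to:
    y1 + y3 + 4y4 >= 5
    y2 + 4y3 + 2y4 >= 4
    y1, y2, y3, y4 >= 0

Solving the primal: x* = (0.5, 6).
  primal value c^T x* = 26.5.
Solving the dual: y* = (0, 1.5, 0, 1.25).
  dual value b^T y* = 26.5.
Strong duality: c^T x* = b^T y*. Confirmed.

26.5


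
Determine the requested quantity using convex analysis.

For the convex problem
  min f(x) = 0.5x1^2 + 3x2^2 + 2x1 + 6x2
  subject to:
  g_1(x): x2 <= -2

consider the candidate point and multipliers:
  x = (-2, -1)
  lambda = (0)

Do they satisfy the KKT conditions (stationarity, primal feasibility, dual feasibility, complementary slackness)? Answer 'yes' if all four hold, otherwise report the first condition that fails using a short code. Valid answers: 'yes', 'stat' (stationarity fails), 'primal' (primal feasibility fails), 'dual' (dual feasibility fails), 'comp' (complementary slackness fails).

Gradient of f: grad f(x) = Q x + c = (0, 0)
Constraint values g_i(x) = a_i^T x - b_i:
  g_1((-2, -1)) = 1
Stationarity residual: grad f(x) + sum_i lambda_i a_i = (0, 0)
  -> stationarity OK
Primal feasibility (all g_i <= 0): FAILS
Dual feasibility (all lambda_i >= 0): OK
Complementary slackness (lambda_i * g_i(x) = 0 for all i): OK

Verdict: the first failing condition is primal_feasibility -> primal.

primal
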